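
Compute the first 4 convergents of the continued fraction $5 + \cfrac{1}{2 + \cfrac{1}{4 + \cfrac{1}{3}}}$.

Using the convergent recurrence p_i = a_i*p_{i-1} + p_{i-2}, q_i = a_i*q_{i-1} + q_{i-2} with p_{-2}=0, p_{-1}=1, q_{-2}=1, q_{-1}=0:
  i=0: a_0=5, p_0 = 5*1 + 0 = 5, q_0 = 5*0 + 1 = 1.
  i=1: a_1=2, p_1 = 2*5 + 1 = 11, q_1 = 2*1 + 0 = 2.
  i=2: a_2=4, p_2 = 4*11 + 5 = 49, q_2 = 4*2 + 1 = 9.
  i=3: a_3=3, p_3 = 3*49 + 11 = 158, q_3 = 3*9 + 2 = 29.

5/1, 11/2, 49/9, 158/29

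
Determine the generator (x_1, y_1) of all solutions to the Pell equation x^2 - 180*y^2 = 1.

(x, y) = (161, 12)

First expand sqrt(180) as a continued fraction. With x_i = (sqrt(180) + m_i)/d_i and (m_0, d_0) = (0, 1): a_0 = floor(sqrt(180)) = 13, since 13^2 = 169 <= 180 < 196 = 14^2.
Iterate m_{i+1} = d_i*a_i - m_i, d_{i+1} = (180 - m_{i+1}^2)/d_i, a_{i+1} = floor((a_0 + m_{i+1})/d_{i+1}):
  m_1 = 1*13 - 0 = 13, d_1 = (180 - 13^2)/1 = 11/1 = 11, a_1 = floor((13 + 13)/11) = 2.
  m_2 = 11*2 - 13 = 9, d_2 = (180 - 9^2)/11 = 99/11 = 9, a_2 = floor((13 + 9)/9) = 2.
  m_3 = 9*2 - 9 = 9, d_3 = (180 - 9^2)/9 = 99/9 = 11, a_3 = floor((13 + 9)/11) = 2.
  m_4 = 11*2 - 9 = 13, d_4 = (180 - 13^2)/11 = 11/11 = 1, a_4 = floor((13 + 13)/1) = 26.
  m_5 = 1*26 - 13 = 13, d_5 = (180 - 13^2)/1 = 11/1 = 11: (m_5, d_5) = (m_1, d_1) = (13, 11), so from here the quotients repeat a_1, ..., a_4; the period length is 4.
So sqrt(180) = [13; (2, 2, 2, 26)] with period length k = 4.
k is even, so the fundamental solution of x^2 - 180y^2 = 1 is (p_{k-1}, q_{k-1}) = (p_3, q_3); compute convergents through index 3.
Convergents (p_i = a_i*p_{i-1} + p_{i-2}, q_i = a_i*q_{i-1} + q_{i-2} with p_{-2}=0, p_{-1}=1, q_{-2}=1, q_{-1}=0):
  i=0: a_0=13, p_0 = 13*1 + 0 = 13, q_0 = 13*0 + 1 = 1.
  i=1: a_1=2, p_1 = 2*13 + 1 = 27, q_1 = 2*1 + 0 = 2.
  i=2: a_2=2, p_2 = 2*27 + 13 = 67, q_2 = 2*2 + 1 = 5.
  i=3: a_3=2, p_3 = 2*67 + 27 = 161, q_3 = 2*5 + 2 = 12.
Check: 161^2 - 180*12^2 = 25921 - 25920 = 1, so (x, y) = (161, 12) solves the equation, and by the theorem it is the least positive solution.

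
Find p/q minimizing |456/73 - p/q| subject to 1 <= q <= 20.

25/4

Expand x = 456/73 as a continued fraction with the Euclidean algorithm:
  456 = 6*73 + 18, so a_0 = 6.
  73 = 4*18 + 1, so a_1 = 4.
  18 = 18*1 + 0, so a_2 = 18.
so x = [6; 4, 18].
Convergents (p_i = a_i*p_{i-1} + p_{i-2}, q_i = a_i*q_{i-1} + q_{i-2} with p_{-2}=0, p_{-1}=1, q_{-2}=1, q_{-1}=0), until the denominator exceeds 20:
  i=0: a_0=6, p_0 = 6*1 + 0 = 6, q_0 = 6*0 + 1 = 1.
  i=1: a_1=4, p_1 = 4*6 + 1 = 25, q_1 = 4*1 + 0 = 4.
  i=2: a_2=18, p_2 = 18*25 + 6 = 456, q_2 = 18*4 + 1 = 73.
q_2 = 73 > 20, so the last convergent with denominator <= 20 is p_1/q_1 = 25/4.
The closest fraction with denominator <= 20 is either p_1/q_1 or the intermediate fraction (k*p_1 + p_0)/(k*q_1 + q_0) with the largest k >= 1 whose denominator stays <= 20; these approach x as k grows, and every other convergent or intermediate fraction in range is farther away.
Largest k: floor((20 - q_0)/q_1) = floor((20 - 1)/4) = 4.
That gives (4*25 + 6)/(4*4 + 1) = 106/17.
Compare the errors: |x - 25/4| = |456*4 - 25*73|/(73*4) = 1/292, and |x - 106/17| = |456*17 - 106*73|/(73*17) = 14/1241.
Cross-multiplying, 1*1241 = 1241 < 4088 = 14*292, so 1/292 is smaller: the convergent 25/4 is closer to x than 106/17.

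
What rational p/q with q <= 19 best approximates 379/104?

51/14

Expand x = 379/104 as a continued fraction with the Euclidean algorithm:
  379 = 3*104 + 67, so a_0 = 3.
  104 = 1*67 + 37, so a_1 = 1.
  67 = 1*37 + 30, so a_2 = 1.
  37 = 1*30 + 7, so a_3 = 1.
  30 = 4*7 + 2, so a_4 = 4.
  7 = 3*2 + 1, so a_5 = 3.
  2 = 2*1 + 0, so a_6 = 2.
so x = [3; 1, 1, 1, 4, 3, 2].
Convergents (p_i = a_i*p_{i-1} + p_{i-2}, q_i = a_i*q_{i-1} + q_{i-2} with p_{-2}=0, p_{-1}=1, q_{-2}=1, q_{-1}=0), until the denominator exceeds 19:
  i=0: a_0=3, p_0 = 3*1 + 0 = 3, q_0 = 3*0 + 1 = 1.
  i=1: a_1=1, p_1 = 1*3 + 1 = 4, q_1 = 1*1 + 0 = 1.
  i=2: a_2=1, p_2 = 1*4 + 3 = 7, q_2 = 1*1 + 1 = 2.
  i=3: a_3=1, p_3 = 1*7 + 4 = 11, q_3 = 1*2 + 1 = 3.
  i=4: a_4=4, p_4 = 4*11 + 7 = 51, q_4 = 4*3 + 2 = 14.
  i=5: a_5=3, p_5 = 3*51 + 11 = 164, q_5 = 3*14 + 3 = 45.
q_5 = 45 > 19, so the last convergent with denominator <= 19 is p_4/q_4 = 51/14.
The closest fraction with denominator <= 19 is either p_4/q_4 or the intermediate fraction (k*p_4 + p_3)/(k*q_4 + q_3) with the largest k >= 1 whose denominator stays <= 19; these approach x as k grows, and every other convergent or intermediate fraction in range is farther away.
Largest k: floor((19 - q_3)/q_4) = floor((19 - 3)/14) = 1.
That gives (1*51 + 11)/(1*14 + 3) = 62/17.
Compare the errors: |x - 51/14| = |379*14 - 51*104|/(104*14) = 2/1456, and |x - 62/17| = |379*17 - 62*104|/(104*17) = 5/1768.
Cross-multiplying, 2*1768 = 3536 < 7280 = 5*1456, so 2/1456 is smaller: the convergent 51/14 is closer to x than 62/17.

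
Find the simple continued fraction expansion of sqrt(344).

Write x_i = (sqrt(344) + m_i)/d_i with (m_0, d_0) = (0, 1). a_0 = floor(sqrt(344)) = 18, since 18^2 = 324 <= 344 < 361 = 19^2.
Iterate m_{i+1} = d_i*a_i - m_i, d_{i+1} = (344 - m_{i+1}^2)/d_i, a_{i+1} = floor((a_0 + m_{i+1})/d_{i+1}):
  m_1 = 1*18 - 0 = 18, d_1 = (344 - 18^2)/1 = 20/1 = 20, a_1 = floor((18 + 18)/20) = 1.
  m_2 = 20*1 - 18 = 2, d_2 = (344 - 2^2)/20 = 340/20 = 17, a_2 = floor((18 + 2)/17) = 1.
  m_3 = 17*1 - 2 = 15, d_3 = (344 - 15^2)/17 = 119/17 = 7, a_3 = floor((18 + 15)/7) = 4.
  m_4 = 7*4 - 15 = 13, d_4 = (344 - 13^2)/7 = 175/7 = 25, a_4 = floor((18 + 13)/25) = 1.
  m_5 = 25*1 - 13 = 12, d_5 = (344 - 12^2)/25 = 200/25 = 8, a_5 = floor((18 + 12)/8) = 3.
  m_6 = 8*3 - 12 = 12, d_6 = (344 - 12^2)/8 = 200/8 = 25, a_6 = floor((18 + 12)/25) = 1.
  m_7 = 25*1 - 12 = 13, d_7 = (344 - 13^2)/25 = 175/25 = 7, a_7 = floor((18 + 13)/7) = 4.
  m_8 = 7*4 - 13 = 15, d_8 = (344 - 15^2)/7 = 119/7 = 17, a_8 = floor((18 + 15)/17) = 1.
  m_9 = 17*1 - 15 = 2, d_9 = (344 - 2^2)/17 = 340/17 = 20, a_9 = floor((18 + 2)/20) = 1.
  m_10 = 20*1 - 2 = 18, d_10 = (344 - 18^2)/20 = 20/20 = 1, a_10 = floor((18 + 18)/1) = 36.
  m_11 = 1*36 - 18 = 18, d_11 = (344 - 18^2)/1 = 20/1 = 20: (m_11, d_11) = (m_1, d_1) = (18, 20), so from here the quotients repeat a_1, ..., a_10; the period length is 10.
Hence the expansion of sqrt(344) is a_0 = 18 followed by the repeating block 1, 1, 4, 1, 3, 1, 4, 1, 1, 36 (period 10).

[18; (1, 1, 4, 1, 3, 1, 4, 1, 1, 36)]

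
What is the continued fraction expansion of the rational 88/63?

Run the Euclidean algorithm on 88 and 63; the successive quotients are the partial quotients a_0, a_1, ... (each step inverts the fractional part left over by the previous one):
  88 = 1*63 + 25, so a_0 = 1.
  63 = 2*25 + 13, so a_1 = 2.
  25 = 1*13 + 12, so a_2 = 1.
  13 = 1*12 + 1, so a_3 = 1.
  12 = 12*1 + 0, so a_4 = 12.
The remainder reaches 0 after 5 divisions, so the expansion has 5 partial quotients, read off in order.

[1; 2, 1, 1, 12]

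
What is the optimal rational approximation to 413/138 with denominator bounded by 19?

Expand x = 413/138 as a continued fraction with the Euclidean algorithm:
  413 = 2*138 + 137, so a_0 = 2.
  138 = 1*137 + 1, so a_1 = 1.
  137 = 137*1 + 0, so a_2 = 137.
so x = [2; 1, 137].
Convergents (p_i = a_i*p_{i-1} + p_{i-2}, q_i = a_i*q_{i-1} + q_{i-2} with p_{-2}=0, p_{-1}=1, q_{-2}=1, q_{-1}=0), until the denominator exceeds 19:
  i=0: a_0=2, p_0 = 2*1 + 0 = 2, q_0 = 2*0 + 1 = 1.
  i=1: a_1=1, p_1 = 1*2 + 1 = 3, q_1 = 1*1 + 0 = 1.
  i=2: a_2=137, p_2 = 137*3 + 2 = 413, q_2 = 137*1 + 1 = 138.
q_2 = 138 > 19, so the last convergent with denominator <= 19 is p_1/q_1 = 3/1.
The closest fraction with denominator <= 19 is either p_1/q_1 or the intermediate fraction (k*p_1 + p_0)/(k*q_1 + q_0) with the largest k >= 1 whose denominator stays <= 19; these approach x as k grows, and every other convergent or intermediate fraction in range is farther away.
Largest k: floor((19 - q_0)/q_1) = floor((19 - 1)/1) = 18.
That gives (18*3 + 2)/(18*1 + 1) = 56/19.
Compare the errors: |x - 3/1| = |413*1 - 3*138|/(138*1) = 1/138, and |x - 56/19| = |413*19 - 56*138|/(138*19) = 119/2622.
Cross-multiplying, 1*2622 = 2622 < 16422 = 119*138, so 1/138 is smaller: the convergent 3/1 is closer to x than 56/19.

3/1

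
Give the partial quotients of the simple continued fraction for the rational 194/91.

[2; 7, 1, 1, 2, 2]

Run the Euclidean algorithm on 194 and 91; the successive quotients are the partial quotients a_0, a_1, ... (each step inverts the fractional part left over by the previous one):
  194 = 2*91 + 12, so a_0 = 2.
  91 = 7*12 + 7, so a_1 = 7.
  12 = 1*7 + 5, so a_2 = 1.
  7 = 1*5 + 2, so a_3 = 1.
  5 = 2*2 + 1, so a_4 = 2.
  2 = 2*1 + 0, so a_5 = 2.
The remainder reaches 0 after 6 divisions, so the expansion has 6 partial quotients, read off in order.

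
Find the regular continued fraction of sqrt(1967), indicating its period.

[44; (2, 1, 5, 1, 2, 88)]

Write x_i = (sqrt(1967) + m_i)/d_i with (m_0, d_0) = (0, 1). a_0 = floor(sqrt(1967)) = 44, since 44^2 = 1936 <= 1967 < 2025 = 45^2.
Iterate m_{i+1} = d_i*a_i - m_i, d_{i+1} = (1967 - m_{i+1}^2)/d_i, a_{i+1} = floor((a_0 + m_{i+1})/d_{i+1}):
  m_1 = 1*44 - 0 = 44, d_1 = (1967 - 44^2)/1 = 31/1 = 31, a_1 = floor((44 + 44)/31) = 2.
  m_2 = 31*2 - 44 = 18, d_2 = (1967 - 18^2)/31 = 1643/31 = 53, a_2 = floor((44 + 18)/53) = 1.
  m_3 = 53*1 - 18 = 35, d_3 = (1967 - 35^2)/53 = 742/53 = 14, a_3 = floor((44 + 35)/14) = 5.
  m_4 = 14*5 - 35 = 35, d_4 = (1967 - 35^2)/14 = 742/14 = 53, a_4 = floor((44 + 35)/53) = 1.
  m_5 = 53*1 - 35 = 18, d_5 = (1967 - 18^2)/53 = 1643/53 = 31, a_5 = floor((44 + 18)/31) = 2.
  m_6 = 31*2 - 18 = 44, d_6 = (1967 - 44^2)/31 = 31/31 = 1, a_6 = floor((44 + 44)/1) = 88.
  m_7 = 1*88 - 44 = 44, d_7 = (1967 - 44^2)/1 = 31/1 = 31: (m_7, d_7) = (m_1, d_1) = (44, 31), so from here the quotients repeat a_1, ..., a_6; the period length is 6.
Hence the expansion of sqrt(1967) is a_0 = 44 followed by the repeating block 2, 1, 5, 1, 2, 88 (period 6).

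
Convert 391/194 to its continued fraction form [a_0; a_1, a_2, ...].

[2; 64, 1, 2]

Run the Euclidean algorithm on 391 and 194; the successive quotients are the partial quotients a_0, a_1, ... (each step inverts the fractional part left over by the previous one):
  391 = 2*194 + 3, so a_0 = 2.
  194 = 64*3 + 2, so a_1 = 64.
  3 = 1*2 + 1, so a_2 = 1.
  2 = 2*1 + 0, so a_3 = 2.
The remainder reaches 0 after 4 divisions, so the expansion has 4 partial quotients, read off in order.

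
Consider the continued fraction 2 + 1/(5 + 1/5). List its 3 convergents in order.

2/1, 11/5, 57/26

Using the convergent recurrence p_i = a_i*p_{i-1} + p_{i-2}, q_i = a_i*q_{i-1} + q_{i-2} with p_{-2}=0, p_{-1}=1, q_{-2}=1, q_{-1}=0:
  i=0: a_0=2, p_0 = 2*1 + 0 = 2, q_0 = 2*0 + 1 = 1.
  i=1: a_1=5, p_1 = 5*2 + 1 = 11, q_1 = 5*1 + 0 = 5.
  i=2: a_2=5, p_2 = 5*11 + 2 = 57, q_2 = 5*5 + 1 = 26.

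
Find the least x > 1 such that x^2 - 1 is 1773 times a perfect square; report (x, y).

(x, y) = (308897, 7336)

First expand sqrt(1773) as a continued fraction. With x_i = (sqrt(1773) + m_i)/d_i and (m_0, d_0) = (0, 1): a_0 = floor(sqrt(1773)) = 42, since 42^2 = 1764 <= 1773 < 1849 = 43^2.
Iterate m_{i+1} = d_i*a_i - m_i, d_{i+1} = (1773 - m_{i+1}^2)/d_i, a_{i+1} = floor((a_0 + m_{i+1})/d_{i+1}):
  m_1 = 1*42 - 0 = 42, d_1 = (1773 - 42^2)/1 = 9/1 = 9, a_1 = floor((42 + 42)/9) = 9.
  m_2 = 9*9 - 42 = 39, d_2 = (1773 - 39^2)/9 = 252/9 = 28, a_2 = floor((42 + 39)/28) = 2.
  m_3 = 28*2 - 39 = 17, d_3 = (1773 - 17^2)/28 = 1484/28 = 53, a_3 = floor((42 + 17)/53) = 1.
  m_4 = 53*1 - 17 = 36, d_4 = (1773 - 36^2)/53 = 477/53 = 9, a_4 = floor((42 + 36)/9) = 8.
  m_5 = 9*8 - 36 = 36, d_5 = (1773 - 36^2)/9 = 477/9 = 53, a_5 = floor((42 + 36)/53) = 1.
  m_6 = 53*1 - 36 = 17, d_6 = (1773 - 17^2)/53 = 1484/53 = 28, a_6 = floor((42 + 17)/28) = 2.
  m_7 = 28*2 - 17 = 39, d_7 = (1773 - 39^2)/28 = 252/28 = 9, a_7 = floor((42 + 39)/9) = 9.
  m_8 = 9*9 - 39 = 42, d_8 = (1773 - 42^2)/9 = 9/9 = 1, a_8 = floor((42 + 42)/1) = 84.
  m_9 = 1*84 - 42 = 42, d_9 = (1773 - 42^2)/1 = 9/1 = 9: (m_9, d_9) = (m_1, d_1) = (42, 9), so from here the quotients repeat a_1, ..., a_8; the period length is 8.
So sqrt(1773) = [42; (9, 2, 1, 8, 1, 2, 9, 84)] with period length k = 8.
k is even, so the fundamental solution of x^2 - 1773y^2 = 1 is (p_{k-1}, q_{k-1}) = (p_7, q_7); compute convergents through index 7.
Convergents (p_i = a_i*p_{i-1} + p_{i-2}, q_i = a_i*q_{i-1} + q_{i-2} with p_{-2}=0, p_{-1}=1, q_{-2}=1, q_{-1}=0):
  i=0: a_0=42, p_0 = 42*1 + 0 = 42, q_0 = 42*0 + 1 = 1.
  i=1: a_1=9, p_1 = 9*42 + 1 = 379, q_1 = 9*1 + 0 = 9.
  i=2: a_2=2, p_2 = 2*379 + 42 = 800, q_2 = 2*9 + 1 = 19.
  i=3: a_3=1, p_3 = 1*800 + 379 = 1179, q_3 = 1*19 + 9 = 28.
  i=4: a_4=8, p_4 = 8*1179 + 800 = 10232, q_4 = 8*28 + 19 = 243.
  i=5: a_5=1, p_5 = 1*10232 + 1179 = 11411, q_5 = 1*243 + 28 = 271.
  i=6: a_6=2, p_6 = 2*11411 + 10232 = 33054, q_6 = 2*271 + 243 = 785.
  i=7: a_7=9, p_7 = 9*33054 + 11411 = 308897, q_7 = 9*785 + 271 = 7336.
Check: 308897^2 - 1773*7336^2 = 95417356609 - 95417356608 = 1, so (x, y) = (308897, 7336) solves the equation, and by the theorem it is the least positive solution.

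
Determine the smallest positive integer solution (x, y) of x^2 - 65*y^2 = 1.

(x, y) = (129, 16)

First expand sqrt(65) as a continued fraction. With x_i = (sqrt(65) + m_i)/d_i and (m_0, d_0) = (0, 1): a_0 = floor(sqrt(65)) = 8, since 8^2 = 64 <= 65 < 81 = 9^2.
Iterate m_{i+1} = d_i*a_i - m_i, d_{i+1} = (65 - m_{i+1}^2)/d_i, a_{i+1} = floor((a_0 + m_{i+1})/d_{i+1}):
  m_1 = 1*8 - 0 = 8, d_1 = (65 - 8^2)/1 = 1/1 = 1, a_1 = floor((8 + 8)/1) = 16.
  m_2 = 1*16 - 8 = 8, d_2 = (65 - 8^2)/1 = 1/1 = 1: (m_2, d_2) = (m_1, d_1) = (8, 1), so from here the quotient a_1 repeats; the period length is 1.
So sqrt(65) = [8; (16)] with period length k = 1.
k is odd, so (p_{k-1}, q_{k-1}) only solves x^2 - 65y^2 = -1 and the fundamental solution of x^2 - 65y^2 = 1 is (p_{2k-1}, q_{2k-1}) = (p_1, q_1); compute convergents through index 1, running through the period twice.
Convergents (p_i = a_i*p_{i-1} + p_{i-2}, q_i = a_i*q_{i-1} + q_{i-2} with p_{-2}=0, p_{-1}=1, q_{-2}=1, q_{-1}=0):
  i=0: a_0=8, p_0 = 8*1 + 0 = 8, q_0 = 8*0 + 1 = 1.
  i=1: a_1=16, p_1 = 16*8 + 1 = 129, q_1 = 16*1 + 0 = 16.
Indeed p_0^2 - 65*q_0^2 = 64 - 65 = -1, not +1.
Check: 129^2 - 65*16^2 = 16641 - 16640 = 1, so (x, y) = (129, 16) solves the equation, and by the theorem it is the least positive solution.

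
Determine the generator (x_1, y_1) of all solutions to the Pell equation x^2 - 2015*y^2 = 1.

First expand sqrt(2015) as a continued fraction. With x_i = (sqrt(2015) + m_i)/d_i and (m_0, d_0) = (0, 1): a_0 = floor(sqrt(2015)) = 44, since 44^2 = 1936 <= 2015 < 2025 = 45^2.
Iterate m_{i+1} = d_i*a_i - m_i, d_{i+1} = (2015 - m_{i+1}^2)/d_i, a_{i+1} = floor((a_0 + m_{i+1})/d_{i+1}):
  m_1 = 1*44 - 0 = 44, d_1 = (2015 - 44^2)/1 = 79/1 = 79, a_1 = floor((44 + 44)/79) = 1.
  m_2 = 79*1 - 44 = 35, d_2 = (2015 - 35^2)/79 = 790/79 = 10, a_2 = floor((44 + 35)/10) = 7.
  m_3 = 10*7 - 35 = 35, d_3 = (2015 - 35^2)/10 = 790/10 = 79, a_3 = floor((44 + 35)/79) = 1.
  m_4 = 79*1 - 35 = 44, d_4 = (2015 - 44^2)/79 = 79/79 = 1, a_4 = floor((44 + 44)/1) = 88.
  m_5 = 1*88 - 44 = 44, d_5 = (2015 - 44^2)/1 = 79/1 = 79: (m_5, d_5) = (m_1, d_1) = (44, 79), so from here the quotients repeat a_1, ..., a_4; the period length is 4.
So sqrt(2015) = [44; (1, 7, 1, 88)] with period length k = 4.
k is even, so the fundamental solution of x^2 - 2015y^2 = 1 is (p_{k-1}, q_{k-1}) = (p_3, q_3); compute convergents through index 3.
Convergents (p_i = a_i*p_{i-1} + p_{i-2}, q_i = a_i*q_{i-1} + q_{i-2} with p_{-2}=0, p_{-1}=1, q_{-2}=1, q_{-1}=0):
  i=0: a_0=44, p_0 = 44*1 + 0 = 44, q_0 = 44*0 + 1 = 1.
  i=1: a_1=1, p_1 = 1*44 + 1 = 45, q_1 = 1*1 + 0 = 1.
  i=2: a_2=7, p_2 = 7*45 + 44 = 359, q_2 = 7*1 + 1 = 8.
  i=3: a_3=1, p_3 = 1*359 + 45 = 404, q_3 = 1*8 + 1 = 9.
Check: 404^2 - 2015*9^2 = 163216 - 163215 = 1, so (x, y) = (404, 9) solves the equation, and by the theorem it is the least positive solution.

(x, y) = (404, 9)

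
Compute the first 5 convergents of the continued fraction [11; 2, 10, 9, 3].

Using the convergent recurrence p_i = a_i*p_{i-1} + p_{i-2}, q_i = a_i*q_{i-1} + q_{i-2} with p_{-2}=0, p_{-1}=1, q_{-2}=1, q_{-1}=0:
  i=0: a_0=11, p_0 = 11*1 + 0 = 11, q_0 = 11*0 + 1 = 1.
  i=1: a_1=2, p_1 = 2*11 + 1 = 23, q_1 = 2*1 + 0 = 2.
  i=2: a_2=10, p_2 = 10*23 + 11 = 241, q_2 = 10*2 + 1 = 21.
  i=3: a_3=9, p_3 = 9*241 + 23 = 2192, q_3 = 9*21 + 2 = 191.
  i=4: a_4=3, p_4 = 3*2192 + 241 = 6817, q_4 = 3*191 + 21 = 594.

11/1, 23/2, 241/21, 2192/191, 6817/594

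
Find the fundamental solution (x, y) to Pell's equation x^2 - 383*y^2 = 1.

(x, y) = (18768, 959)

First expand sqrt(383) as a continued fraction. With x_i = (sqrt(383) + m_i)/d_i and (m_0, d_0) = (0, 1): a_0 = floor(sqrt(383)) = 19, since 19^2 = 361 <= 383 < 400 = 20^2.
Iterate m_{i+1} = d_i*a_i - m_i, d_{i+1} = (383 - m_{i+1}^2)/d_i, a_{i+1} = floor((a_0 + m_{i+1})/d_{i+1}):
  m_1 = 1*19 - 0 = 19, d_1 = (383 - 19^2)/1 = 22/1 = 22, a_1 = floor((19 + 19)/22) = 1.
  m_2 = 22*1 - 19 = 3, d_2 = (383 - 3^2)/22 = 374/22 = 17, a_2 = floor((19 + 3)/17) = 1.
  m_3 = 17*1 - 3 = 14, d_3 = (383 - 14^2)/17 = 187/17 = 11, a_3 = floor((19 + 14)/11) = 3.
  m_4 = 11*3 - 14 = 19, d_4 = (383 - 19^2)/11 = 22/11 = 2, a_4 = floor((19 + 19)/2) = 19.
  m_5 = 2*19 - 19 = 19, d_5 = (383 - 19^2)/2 = 22/2 = 11, a_5 = floor((19 + 19)/11) = 3.
  m_6 = 11*3 - 19 = 14, d_6 = (383 - 14^2)/11 = 187/11 = 17, a_6 = floor((19 + 14)/17) = 1.
  m_7 = 17*1 - 14 = 3, d_7 = (383 - 3^2)/17 = 374/17 = 22, a_7 = floor((19 + 3)/22) = 1.
  m_8 = 22*1 - 3 = 19, d_8 = (383 - 19^2)/22 = 22/22 = 1, a_8 = floor((19 + 19)/1) = 38.
  m_9 = 1*38 - 19 = 19, d_9 = (383 - 19^2)/1 = 22/1 = 22: (m_9, d_9) = (m_1, d_1) = (19, 22), so from here the quotients repeat a_1, ..., a_8; the period length is 8.
So sqrt(383) = [19; (1, 1, 3, 19, 3, 1, 1, 38)] with period length k = 8.
k is even, so the fundamental solution of x^2 - 383y^2 = 1 is (p_{k-1}, q_{k-1}) = (p_7, q_7); compute convergents through index 7.
Convergents (p_i = a_i*p_{i-1} + p_{i-2}, q_i = a_i*q_{i-1} + q_{i-2} with p_{-2}=0, p_{-1}=1, q_{-2}=1, q_{-1}=0):
  i=0: a_0=19, p_0 = 19*1 + 0 = 19, q_0 = 19*0 + 1 = 1.
  i=1: a_1=1, p_1 = 1*19 + 1 = 20, q_1 = 1*1 + 0 = 1.
  i=2: a_2=1, p_2 = 1*20 + 19 = 39, q_2 = 1*1 + 1 = 2.
  i=3: a_3=3, p_3 = 3*39 + 20 = 137, q_3 = 3*2 + 1 = 7.
  i=4: a_4=19, p_4 = 19*137 + 39 = 2642, q_4 = 19*7 + 2 = 135.
  i=5: a_5=3, p_5 = 3*2642 + 137 = 8063, q_5 = 3*135 + 7 = 412.
  i=6: a_6=1, p_6 = 1*8063 + 2642 = 10705, q_6 = 1*412 + 135 = 547.
  i=7: a_7=1, p_7 = 1*10705 + 8063 = 18768, q_7 = 1*547 + 412 = 959.
Check: 18768^2 - 383*959^2 = 352237824 - 352237823 = 1, so (x, y) = (18768, 959) solves the equation, and by the theorem it is the least positive solution.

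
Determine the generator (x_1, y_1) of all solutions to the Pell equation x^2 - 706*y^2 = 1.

(x, y) = (34595, 1302)

First expand sqrt(706) as a continued fraction. With x_i = (sqrt(706) + m_i)/d_i and (m_0, d_0) = (0, 1): a_0 = floor(sqrt(706)) = 26, since 26^2 = 676 <= 706 < 729 = 27^2.
Iterate m_{i+1} = d_i*a_i - m_i, d_{i+1} = (706 - m_{i+1}^2)/d_i, a_{i+1} = floor((a_0 + m_{i+1})/d_{i+1}):
  m_1 = 1*26 - 0 = 26, d_1 = (706 - 26^2)/1 = 30/1 = 30, a_1 = floor((26 + 26)/30) = 1.
  m_2 = 30*1 - 26 = 4, d_2 = (706 - 4^2)/30 = 690/30 = 23, a_2 = floor((26 + 4)/23) = 1.
  m_3 = 23*1 - 4 = 19, d_3 = (706 - 19^2)/23 = 345/23 = 15, a_3 = floor((26 + 19)/15) = 3.
  m_4 = 15*3 - 19 = 26, d_4 = (706 - 26^2)/15 = 30/15 = 2, a_4 = floor((26 + 26)/2) = 26.
  m_5 = 2*26 - 26 = 26, d_5 = (706 - 26^2)/2 = 30/2 = 15, a_5 = floor((26 + 26)/15) = 3.
  m_6 = 15*3 - 26 = 19, d_6 = (706 - 19^2)/15 = 345/15 = 23, a_6 = floor((26 + 19)/23) = 1.
  m_7 = 23*1 - 19 = 4, d_7 = (706 - 4^2)/23 = 690/23 = 30, a_7 = floor((26 + 4)/30) = 1.
  m_8 = 30*1 - 4 = 26, d_8 = (706 - 26^2)/30 = 30/30 = 1, a_8 = floor((26 + 26)/1) = 52.
  m_9 = 1*52 - 26 = 26, d_9 = (706 - 26^2)/1 = 30/1 = 30: (m_9, d_9) = (m_1, d_1) = (26, 30), so from here the quotients repeat a_1, ..., a_8; the period length is 8.
So sqrt(706) = [26; (1, 1, 3, 26, 3, 1, 1, 52)] with period length k = 8.
k is even, so the fundamental solution of x^2 - 706y^2 = 1 is (p_{k-1}, q_{k-1}) = (p_7, q_7); compute convergents through index 7.
Convergents (p_i = a_i*p_{i-1} + p_{i-2}, q_i = a_i*q_{i-1} + q_{i-2} with p_{-2}=0, p_{-1}=1, q_{-2}=1, q_{-1}=0):
  i=0: a_0=26, p_0 = 26*1 + 0 = 26, q_0 = 26*0 + 1 = 1.
  i=1: a_1=1, p_1 = 1*26 + 1 = 27, q_1 = 1*1 + 0 = 1.
  i=2: a_2=1, p_2 = 1*27 + 26 = 53, q_2 = 1*1 + 1 = 2.
  i=3: a_3=3, p_3 = 3*53 + 27 = 186, q_3 = 3*2 + 1 = 7.
  i=4: a_4=26, p_4 = 26*186 + 53 = 4889, q_4 = 26*7 + 2 = 184.
  i=5: a_5=3, p_5 = 3*4889 + 186 = 14853, q_5 = 3*184 + 7 = 559.
  i=6: a_6=1, p_6 = 1*14853 + 4889 = 19742, q_6 = 1*559 + 184 = 743.
  i=7: a_7=1, p_7 = 1*19742 + 14853 = 34595, q_7 = 1*743 + 559 = 1302.
Check: 34595^2 - 706*1302^2 = 1196814025 - 1196814024 = 1, so (x, y) = (34595, 1302) solves the equation, and by the theorem it is the least positive solution.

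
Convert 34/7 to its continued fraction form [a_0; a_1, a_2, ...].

Run the Euclidean algorithm on 34 and 7; the successive quotients are the partial quotients a_0, a_1, ... (each step inverts the fractional part left over by the previous one):
  34 = 4*7 + 6, so a_0 = 4.
  7 = 1*6 + 1, so a_1 = 1.
  6 = 6*1 + 0, so a_2 = 6.
The remainder reaches 0 after 3 divisions, so the expansion has 3 partial quotients, read off in order.

[4; 1, 6]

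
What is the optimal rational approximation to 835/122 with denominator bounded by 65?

Expand x = 835/122 as a continued fraction with the Euclidean algorithm:
  835 = 6*122 + 103, so a_0 = 6.
  122 = 1*103 + 19, so a_1 = 1.
  103 = 5*19 + 8, so a_2 = 5.
  19 = 2*8 + 3, so a_3 = 2.
  8 = 2*3 + 2, so a_4 = 2.
  3 = 1*2 + 1, so a_5 = 1.
  2 = 2*1 + 0, so a_6 = 2.
so x = [6; 1, 5, 2, 2, 1, 2].
Convergents (p_i = a_i*p_{i-1} + p_{i-2}, q_i = a_i*q_{i-1} + q_{i-2} with p_{-2}=0, p_{-1}=1, q_{-2}=1, q_{-1}=0), until the denominator exceeds 65:
  i=0: a_0=6, p_0 = 6*1 + 0 = 6, q_0 = 6*0 + 1 = 1.
  i=1: a_1=1, p_1 = 1*6 + 1 = 7, q_1 = 1*1 + 0 = 1.
  i=2: a_2=5, p_2 = 5*7 + 6 = 41, q_2 = 5*1 + 1 = 6.
  i=3: a_3=2, p_3 = 2*41 + 7 = 89, q_3 = 2*6 + 1 = 13.
  i=4: a_4=2, p_4 = 2*89 + 41 = 219, q_4 = 2*13 + 6 = 32.
  i=5: a_5=1, p_5 = 1*219 + 89 = 308, q_5 = 1*32 + 13 = 45.
  i=6: a_6=2, p_6 = 2*308 + 219 = 835, q_6 = 2*45 + 32 = 122.
q_6 = 122 > 65, so the last convergent with denominator <= 65 is p_5/q_5 = 308/45.
The closest fraction with denominator <= 65 is either p_5/q_5 or the intermediate fraction (k*p_5 + p_4)/(k*q_5 + q_4) with the largest k >= 1 whose denominator stays <= 65; these approach x as k grows, and every other convergent or intermediate fraction in range is farther away.
Largest k: floor((65 - q_4)/q_5) = floor((65 - 32)/45) = 0.
Since k = 0, no intermediate fraction beyond p_5/q_5 has denominator <= 65, so the convergent 308/45 is the closest (its error is |835*45 - 308*122|/(122*45) = 1/5490).

308/45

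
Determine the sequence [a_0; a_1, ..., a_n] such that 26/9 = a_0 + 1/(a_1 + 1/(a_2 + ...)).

[2; 1, 8]

Run the Euclidean algorithm on 26 and 9; the successive quotients are the partial quotients a_0, a_1, ... (each step inverts the fractional part left over by the previous one):
  26 = 2*9 + 8, so a_0 = 2.
  9 = 1*8 + 1, so a_1 = 1.
  8 = 8*1 + 0, so a_2 = 8.
The remainder reaches 0 after 3 divisions, so the expansion has 3 partial quotients, read off in order.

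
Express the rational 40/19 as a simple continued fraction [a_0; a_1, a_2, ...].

Run the Euclidean algorithm on 40 and 19; the successive quotients are the partial quotients a_0, a_1, ... (each step inverts the fractional part left over by the previous one):
  40 = 2*19 + 2, so a_0 = 2.
  19 = 9*2 + 1, so a_1 = 9.
  2 = 2*1 + 0, so a_2 = 2.
The remainder reaches 0 after 3 divisions, so the expansion has 3 partial quotients, read off in order.

[2; 9, 2]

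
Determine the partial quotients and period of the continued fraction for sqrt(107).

Write x_i = (sqrt(107) + m_i)/d_i with (m_0, d_0) = (0, 1). a_0 = floor(sqrt(107)) = 10, since 10^2 = 100 <= 107 < 121 = 11^2.
Iterate m_{i+1} = d_i*a_i - m_i, d_{i+1} = (107 - m_{i+1}^2)/d_i, a_{i+1} = floor((a_0 + m_{i+1})/d_{i+1}):
  m_1 = 1*10 - 0 = 10, d_1 = (107 - 10^2)/1 = 7/1 = 7, a_1 = floor((10 + 10)/7) = 2.
  m_2 = 7*2 - 10 = 4, d_2 = (107 - 4^2)/7 = 91/7 = 13, a_2 = floor((10 + 4)/13) = 1.
  m_3 = 13*1 - 4 = 9, d_3 = (107 - 9^2)/13 = 26/13 = 2, a_3 = floor((10 + 9)/2) = 9.
  m_4 = 2*9 - 9 = 9, d_4 = (107 - 9^2)/2 = 26/2 = 13, a_4 = floor((10 + 9)/13) = 1.
  m_5 = 13*1 - 9 = 4, d_5 = (107 - 4^2)/13 = 91/13 = 7, a_5 = floor((10 + 4)/7) = 2.
  m_6 = 7*2 - 4 = 10, d_6 = (107 - 10^2)/7 = 7/7 = 1, a_6 = floor((10 + 10)/1) = 20.
  m_7 = 1*20 - 10 = 10, d_7 = (107 - 10^2)/1 = 7/1 = 7: (m_7, d_7) = (m_1, d_1) = (10, 7), so from here the quotients repeat a_1, ..., a_6; the period length is 6.
Hence the expansion of sqrt(107) is a_0 = 10 followed by the repeating block 2, 1, 9, 1, 2, 20 (period 6).

[10; (2, 1, 9, 1, 2, 20)]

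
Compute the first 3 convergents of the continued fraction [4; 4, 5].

Using the convergent recurrence p_i = a_i*p_{i-1} + p_{i-2}, q_i = a_i*q_{i-1} + q_{i-2} with p_{-2}=0, p_{-1}=1, q_{-2}=1, q_{-1}=0:
  i=0: a_0=4, p_0 = 4*1 + 0 = 4, q_0 = 4*0 + 1 = 1.
  i=1: a_1=4, p_1 = 4*4 + 1 = 17, q_1 = 4*1 + 0 = 4.
  i=2: a_2=5, p_2 = 5*17 + 4 = 89, q_2 = 5*4 + 1 = 21.

4/1, 17/4, 89/21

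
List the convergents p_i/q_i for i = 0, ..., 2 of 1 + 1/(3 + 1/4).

1/1, 4/3, 17/13

Using the convergent recurrence p_i = a_i*p_{i-1} + p_{i-2}, q_i = a_i*q_{i-1} + q_{i-2} with p_{-2}=0, p_{-1}=1, q_{-2}=1, q_{-1}=0:
  i=0: a_0=1, p_0 = 1*1 + 0 = 1, q_0 = 1*0 + 1 = 1.
  i=1: a_1=3, p_1 = 3*1 + 1 = 4, q_1 = 3*1 + 0 = 3.
  i=2: a_2=4, p_2 = 4*4 + 1 = 17, q_2 = 4*3 + 1 = 13.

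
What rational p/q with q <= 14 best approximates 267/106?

5/2

Expand x = 267/106 as a continued fraction with the Euclidean algorithm:
  267 = 2*106 + 55, so a_0 = 2.
  106 = 1*55 + 51, so a_1 = 1.
  55 = 1*51 + 4, so a_2 = 1.
  51 = 12*4 + 3, so a_3 = 12.
  4 = 1*3 + 1, so a_4 = 1.
  3 = 3*1 + 0, so a_5 = 3.
so x = [2; 1, 1, 12, 1, 3].
Convergents (p_i = a_i*p_{i-1} + p_{i-2}, q_i = a_i*q_{i-1} + q_{i-2} with p_{-2}=0, p_{-1}=1, q_{-2}=1, q_{-1}=0), until the denominator exceeds 14:
  i=0: a_0=2, p_0 = 2*1 + 0 = 2, q_0 = 2*0 + 1 = 1.
  i=1: a_1=1, p_1 = 1*2 + 1 = 3, q_1 = 1*1 + 0 = 1.
  i=2: a_2=1, p_2 = 1*3 + 2 = 5, q_2 = 1*1 + 1 = 2.
  i=3: a_3=12, p_3 = 12*5 + 3 = 63, q_3 = 12*2 + 1 = 25.
q_3 = 25 > 14, so the last convergent with denominator <= 14 is p_2/q_2 = 5/2.
The closest fraction with denominator <= 14 is either p_2/q_2 or the intermediate fraction (k*p_2 + p_1)/(k*q_2 + q_1) with the largest k >= 1 whose denominator stays <= 14; these approach x as k grows, and every other convergent or intermediate fraction in range is farther away.
Largest k: floor((14 - q_1)/q_2) = floor((14 - 1)/2) = 6.
That gives (6*5 + 3)/(6*2 + 1) = 33/13.
Compare the errors: |x - 5/2| = |267*2 - 5*106|/(106*2) = 4/212, and |x - 33/13| = |267*13 - 33*106|/(106*13) = 27/1378.
Cross-multiplying, 4*1378 = 5512 < 5724 = 27*212, so 4/212 is smaller: the convergent 5/2 is closer to x than 33/13.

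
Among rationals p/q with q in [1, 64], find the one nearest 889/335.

Expand x = 889/335 as a continued fraction with the Euclidean algorithm:
  889 = 2*335 + 219, so a_0 = 2.
  335 = 1*219 + 116, so a_1 = 1.
  219 = 1*116 + 103, so a_2 = 1.
  116 = 1*103 + 13, so a_3 = 1.
  103 = 7*13 + 12, so a_4 = 7.
  13 = 1*12 + 1, so a_5 = 1.
  12 = 12*1 + 0, so a_6 = 12.
so x = [2; 1, 1, 1, 7, 1, 12].
Convergents (p_i = a_i*p_{i-1} + p_{i-2}, q_i = a_i*q_{i-1} + q_{i-2} with p_{-2}=0, p_{-1}=1, q_{-2}=1, q_{-1}=0), until the denominator exceeds 64:
  i=0: a_0=2, p_0 = 2*1 + 0 = 2, q_0 = 2*0 + 1 = 1.
  i=1: a_1=1, p_1 = 1*2 + 1 = 3, q_1 = 1*1 + 0 = 1.
  i=2: a_2=1, p_2 = 1*3 + 2 = 5, q_2 = 1*1 + 1 = 2.
  i=3: a_3=1, p_3 = 1*5 + 3 = 8, q_3 = 1*2 + 1 = 3.
  i=4: a_4=7, p_4 = 7*8 + 5 = 61, q_4 = 7*3 + 2 = 23.
  i=5: a_5=1, p_5 = 1*61 + 8 = 69, q_5 = 1*23 + 3 = 26.
  i=6: a_6=12, p_6 = 12*69 + 61 = 889, q_6 = 12*26 + 23 = 335.
q_6 = 335 > 64, so the last convergent with denominator <= 64 is p_5/q_5 = 69/26.
The closest fraction with denominator <= 64 is either p_5/q_5 or the intermediate fraction (k*p_5 + p_4)/(k*q_5 + q_4) with the largest k >= 1 whose denominator stays <= 64; these approach x as k grows, and every other convergent or intermediate fraction in range is farther away.
Largest k: floor((64 - q_4)/q_5) = floor((64 - 23)/26) = 1.
That gives (1*69 + 61)/(1*26 + 23) = 130/49.
Compare the errors: |x - 69/26| = |889*26 - 69*335|/(335*26) = 1/8710, and |x - 130/49| = |889*49 - 130*335|/(335*49) = 11/16415.
Cross-multiplying, 1*16415 = 16415 < 95810 = 11*8710, so 1/8710 is smaller: the convergent 69/26 is closer to x than 130/49.

69/26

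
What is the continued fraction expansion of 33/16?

Run the Euclidean algorithm on 33 and 16; the successive quotients are the partial quotients a_0, a_1, ... (each step inverts the fractional part left over by the previous one):
  33 = 2*16 + 1, so a_0 = 2.
  16 = 16*1 + 0, so a_1 = 16.
The remainder reaches 0 after 2 divisions, so the expansion has 2 partial quotients, read off in order.

[2; 16]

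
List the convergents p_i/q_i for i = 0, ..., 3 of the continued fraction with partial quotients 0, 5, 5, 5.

0/1, 1/5, 5/26, 26/135

Using the convergent recurrence p_i = a_i*p_{i-1} + p_{i-2}, q_i = a_i*q_{i-1} + q_{i-2} with p_{-2}=0, p_{-1}=1, q_{-2}=1, q_{-1}=0:
  i=0: a_0=0, p_0 = 0*1 + 0 = 0, q_0 = 0*0 + 1 = 1.
  i=1: a_1=5, p_1 = 5*0 + 1 = 1, q_1 = 5*1 + 0 = 5.
  i=2: a_2=5, p_2 = 5*1 + 0 = 5, q_2 = 5*5 + 1 = 26.
  i=3: a_3=5, p_3 = 5*5 + 1 = 26, q_3 = 5*26 + 5 = 135.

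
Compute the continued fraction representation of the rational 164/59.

[2; 1, 3, 1, 1, 6]

Run the Euclidean algorithm on 164 and 59; the successive quotients are the partial quotients a_0, a_1, ... (each step inverts the fractional part left over by the previous one):
  164 = 2*59 + 46, so a_0 = 2.
  59 = 1*46 + 13, so a_1 = 1.
  46 = 3*13 + 7, so a_2 = 3.
  13 = 1*7 + 6, so a_3 = 1.
  7 = 1*6 + 1, so a_4 = 1.
  6 = 6*1 + 0, so a_5 = 6.
The remainder reaches 0 after 6 divisions, so the expansion has 6 partial quotients, read off in order.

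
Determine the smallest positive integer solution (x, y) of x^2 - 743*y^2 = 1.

First expand sqrt(743) as a continued fraction. With x_i = (sqrt(743) + m_i)/d_i and (m_0, d_0) = (0, 1): a_0 = floor(sqrt(743)) = 27, since 27^2 = 729 <= 743 < 784 = 28^2.
Iterate m_{i+1} = d_i*a_i - m_i, d_{i+1} = (743 - m_{i+1}^2)/d_i, a_{i+1} = floor((a_0 + m_{i+1})/d_{i+1}):
  m_1 = 1*27 - 0 = 27, d_1 = (743 - 27^2)/1 = 14/1 = 14, a_1 = floor((27 + 27)/14) = 3.
  m_2 = 14*3 - 27 = 15, d_2 = (743 - 15^2)/14 = 518/14 = 37, a_2 = floor((27 + 15)/37) = 1.
  m_3 = 37*1 - 15 = 22, d_3 = (743 - 22^2)/37 = 259/37 = 7, a_3 = floor((27 + 22)/7) = 7.
  m_4 = 7*7 - 22 = 27, d_4 = (743 - 27^2)/7 = 14/7 = 2, a_4 = floor((27 + 27)/2) = 27.
  m_5 = 2*27 - 27 = 27, d_5 = (743 - 27^2)/2 = 14/2 = 7, a_5 = floor((27 + 27)/7) = 7.
  m_6 = 7*7 - 27 = 22, d_6 = (743 - 22^2)/7 = 259/7 = 37, a_6 = floor((27 + 22)/37) = 1.
  m_7 = 37*1 - 22 = 15, d_7 = (743 - 15^2)/37 = 518/37 = 14, a_7 = floor((27 + 15)/14) = 3.
  m_8 = 14*3 - 15 = 27, d_8 = (743 - 27^2)/14 = 14/14 = 1, a_8 = floor((27 + 27)/1) = 54.
  m_9 = 1*54 - 27 = 27, d_9 = (743 - 27^2)/1 = 14/1 = 14: (m_9, d_9) = (m_1, d_1) = (27, 14), so from here the quotients repeat a_1, ..., a_8; the period length is 8.
So sqrt(743) = [27; (3, 1, 7, 27, 7, 1, 3, 54)] with period length k = 8.
k is even, so the fundamental solution of x^2 - 743y^2 = 1 is (p_{k-1}, q_{k-1}) = (p_7, q_7); compute convergents through index 7.
Convergents (p_i = a_i*p_{i-1} + p_{i-2}, q_i = a_i*q_{i-1} + q_{i-2} with p_{-2}=0, p_{-1}=1, q_{-2}=1, q_{-1}=0):
  i=0: a_0=27, p_0 = 27*1 + 0 = 27, q_0 = 27*0 + 1 = 1.
  i=1: a_1=3, p_1 = 3*27 + 1 = 82, q_1 = 3*1 + 0 = 3.
  i=2: a_2=1, p_2 = 1*82 + 27 = 109, q_2 = 1*3 + 1 = 4.
  i=3: a_3=7, p_3 = 7*109 + 82 = 845, q_3 = 7*4 + 3 = 31.
  i=4: a_4=27, p_4 = 27*845 + 109 = 22924, q_4 = 27*31 + 4 = 841.
  i=5: a_5=7, p_5 = 7*22924 + 845 = 161313, q_5 = 7*841 + 31 = 5918.
  i=6: a_6=1, p_6 = 1*161313 + 22924 = 184237, q_6 = 1*5918 + 841 = 6759.
  i=7: a_7=3, p_7 = 3*184237 + 161313 = 714024, q_7 = 3*6759 + 5918 = 26195.
Check: 714024^2 - 743*26195^2 = 509830272576 - 509830272575 = 1, so (x, y) = (714024, 26195) solves the equation, and by the theorem it is the least positive solution.

(x, y) = (714024, 26195)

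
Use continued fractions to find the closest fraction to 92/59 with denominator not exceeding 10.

14/9

Expand x = 92/59 as a continued fraction with the Euclidean algorithm:
  92 = 1*59 + 33, so a_0 = 1.
  59 = 1*33 + 26, so a_1 = 1.
  33 = 1*26 + 7, so a_2 = 1.
  26 = 3*7 + 5, so a_3 = 3.
  7 = 1*5 + 2, so a_4 = 1.
  5 = 2*2 + 1, so a_5 = 2.
  2 = 2*1 + 0, so a_6 = 2.
so x = [1; 1, 1, 3, 1, 2, 2].
Convergents (p_i = a_i*p_{i-1} + p_{i-2}, q_i = a_i*q_{i-1} + q_{i-2} with p_{-2}=0, p_{-1}=1, q_{-2}=1, q_{-1}=0), until the denominator exceeds 10:
  i=0: a_0=1, p_0 = 1*1 + 0 = 1, q_0 = 1*0 + 1 = 1.
  i=1: a_1=1, p_1 = 1*1 + 1 = 2, q_1 = 1*1 + 0 = 1.
  i=2: a_2=1, p_2 = 1*2 + 1 = 3, q_2 = 1*1 + 1 = 2.
  i=3: a_3=3, p_3 = 3*3 + 2 = 11, q_3 = 3*2 + 1 = 7.
  i=4: a_4=1, p_4 = 1*11 + 3 = 14, q_4 = 1*7 + 2 = 9.
  i=5: a_5=2, p_5 = 2*14 + 11 = 39, q_5 = 2*9 + 7 = 25.
q_5 = 25 > 10, so the last convergent with denominator <= 10 is p_4/q_4 = 14/9.
The closest fraction with denominator <= 10 is either p_4/q_4 or the intermediate fraction (k*p_4 + p_3)/(k*q_4 + q_3) with the largest k >= 1 whose denominator stays <= 10; these approach x as k grows, and every other convergent or intermediate fraction in range is farther away.
Largest k: floor((10 - q_3)/q_4) = floor((10 - 7)/9) = 0.
Since k = 0, no intermediate fraction beyond p_4/q_4 has denominator <= 10, so the convergent 14/9 is the closest (its error is |92*9 - 14*59|/(59*9) = 2/531).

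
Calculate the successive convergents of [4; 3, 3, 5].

4/1, 13/3, 43/10, 228/53

Using the convergent recurrence p_i = a_i*p_{i-1} + p_{i-2}, q_i = a_i*q_{i-1} + q_{i-2} with p_{-2}=0, p_{-1}=1, q_{-2}=1, q_{-1}=0:
  i=0: a_0=4, p_0 = 4*1 + 0 = 4, q_0 = 4*0 + 1 = 1.
  i=1: a_1=3, p_1 = 3*4 + 1 = 13, q_1 = 3*1 + 0 = 3.
  i=2: a_2=3, p_2 = 3*13 + 4 = 43, q_2 = 3*3 + 1 = 10.
  i=3: a_3=5, p_3 = 5*43 + 13 = 228, q_3 = 5*10 + 3 = 53.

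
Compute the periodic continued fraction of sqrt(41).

Write x_i = (sqrt(41) + m_i)/d_i with (m_0, d_0) = (0, 1). a_0 = floor(sqrt(41)) = 6, since 6^2 = 36 <= 41 < 49 = 7^2.
Iterate m_{i+1} = d_i*a_i - m_i, d_{i+1} = (41 - m_{i+1}^2)/d_i, a_{i+1} = floor((a_0 + m_{i+1})/d_{i+1}):
  m_1 = 1*6 - 0 = 6, d_1 = (41 - 6^2)/1 = 5/1 = 5, a_1 = floor((6 + 6)/5) = 2.
  m_2 = 5*2 - 6 = 4, d_2 = (41 - 4^2)/5 = 25/5 = 5, a_2 = floor((6 + 4)/5) = 2.
  m_3 = 5*2 - 4 = 6, d_3 = (41 - 6^2)/5 = 5/5 = 1, a_3 = floor((6 + 6)/1) = 12.
  m_4 = 1*12 - 6 = 6, d_4 = (41 - 6^2)/1 = 5/1 = 5: (m_4, d_4) = (m_1, d_1) = (6, 5), so from here the quotients repeat a_1, ..., a_3; the period length is 3.
Hence the expansion of sqrt(41) is a_0 = 6 followed by the repeating block 2, 2, 12 (period 3).

[6; (2, 2, 12)]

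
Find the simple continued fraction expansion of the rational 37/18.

Run the Euclidean algorithm on 37 and 18; the successive quotients are the partial quotients a_0, a_1, ... (each step inverts the fractional part left over by the previous one):
  37 = 2*18 + 1, so a_0 = 2.
  18 = 18*1 + 0, so a_1 = 18.
The remainder reaches 0 after 2 divisions, so the expansion has 2 partial quotients, read off in order.

[2; 18]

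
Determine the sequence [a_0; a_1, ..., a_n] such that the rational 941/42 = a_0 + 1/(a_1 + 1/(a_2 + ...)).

Run the Euclidean algorithm on 941 and 42; the successive quotients are the partial quotients a_0, a_1, ... (each step inverts the fractional part left over by the previous one):
  941 = 22*42 + 17, so a_0 = 22.
  42 = 2*17 + 8, so a_1 = 2.
  17 = 2*8 + 1, so a_2 = 2.
  8 = 8*1 + 0, so a_3 = 8.
The remainder reaches 0 after 4 divisions, so the expansion has 4 partial quotients, read off in order.

[22; 2, 2, 8]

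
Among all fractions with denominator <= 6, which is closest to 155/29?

Expand x = 155/29 as a continued fraction with the Euclidean algorithm:
  155 = 5*29 + 10, so a_0 = 5.
  29 = 2*10 + 9, so a_1 = 2.
  10 = 1*9 + 1, so a_2 = 1.
  9 = 9*1 + 0, so a_3 = 9.
so x = [5; 2, 1, 9].
Convergents (p_i = a_i*p_{i-1} + p_{i-2}, q_i = a_i*q_{i-1} + q_{i-2} with p_{-2}=0, p_{-1}=1, q_{-2}=1, q_{-1}=0), until the denominator exceeds 6:
  i=0: a_0=5, p_0 = 5*1 + 0 = 5, q_0 = 5*0 + 1 = 1.
  i=1: a_1=2, p_1 = 2*5 + 1 = 11, q_1 = 2*1 + 0 = 2.
  i=2: a_2=1, p_2 = 1*11 + 5 = 16, q_2 = 1*2 + 1 = 3.
  i=3: a_3=9, p_3 = 9*16 + 11 = 155, q_3 = 9*3 + 2 = 29.
q_3 = 29 > 6, so the last convergent with denominator <= 6 is p_2/q_2 = 16/3.
The closest fraction with denominator <= 6 is either p_2/q_2 or the intermediate fraction (k*p_2 + p_1)/(k*q_2 + q_1) with the largest k >= 1 whose denominator stays <= 6; these approach x as k grows, and every other convergent or intermediate fraction in range is farther away.
Largest k: floor((6 - q_1)/q_2) = floor((6 - 2)/3) = 1.
That gives (1*16 + 11)/(1*3 + 2) = 27/5.
Compare the errors: |x - 16/3| = |155*3 - 16*29|/(29*3) = 1/87, and |x - 27/5| = |155*5 - 27*29|/(29*5) = 8/145.
Cross-multiplying, 1*145 = 145 < 696 = 8*87, so 1/87 is smaller: the convergent 16/3 is closer to x than 27/5.

16/3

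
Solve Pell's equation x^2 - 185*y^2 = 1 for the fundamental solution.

(x, y) = (9249, 680)

First expand sqrt(185) as a continued fraction. With x_i = (sqrt(185) + m_i)/d_i and (m_0, d_0) = (0, 1): a_0 = floor(sqrt(185)) = 13, since 13^2 = 169 <= 185 < 196 = 14^2.
Iterate m_{i+1} = d_i*a_i - m_i, d_{i+1} = (185 - m_{i+1}^2)/d_i, a_{i+1} = floor((a_0 + m_{i+1})/d_{i+1}):
  m_1 = 1*13 - 0 = 13, d_1 = (185 - 13^2)/1 = 16/1 = 16, a_1 = floor((13 + 13)/16) = 1.
  m_2 = 16*1 - 13 = 3, d_2 = (185 - 3^2)/16 = 176/16 = 11, a_2 = floor((13 + 3)/11) = 1.
  m_3 = 11*1 - 3 = 8, d_3 = (185 - 8^2)/11 = 121/11 = 11, a_3 = floor((13 + 8)/11) = 1.
  m_4 = 11*1 - 8 = 3, d_4 = (185 - 3^2)/11 = 176/11 = 16, a_4 = floor((13 + 3)/16) = 1.
  m_5 = 16*1 - 3 = 13, d_5 = (185 - 13^2)/16 = 16/16 = 1, a_5 = floor((13 + 13)/1) = 26.
  m_6 = 1*26 - 13 = 13, d_6 = (185 - 13^2)/1 = 16/1 = 16: (m_6, d_6) = (m_1, d_1) = (13, 16), so from here the quotients repeat a_1, ..., a_5; the period length is 5.
So sqrt(185) = [13; (1, 1, 1, 1, 26)] with period length k = 5.
k is odd, so (p_{k-1}, q_{k-1}) only solves x^2 - 185y^2 = -1 and the fundamental solution of x^2 - 185y^2 = 1 is (p_{2k-1}, q_{2k-1}) = (p_9, q_9); compute convergents through index 9, running through the period twice.
Convergents (p_i = a_i*p_{i-1} + p_{i-2}, q_i = a_i*q_{i-1} + q_{i-2} with p_{-2}=0, p_{-1}=1, q_{-2}=1, q_{-1}=0):
  i=0: a_0=13, p_0 = 13*1 + 0 = 13, q_0 = 13*0 + 1 = 1.
  i=1: a_1=1, p_1 = 1*13 + 1 = 14, q_1 = 1*1 + 0 = 1.
  i=2: a_2=1, p_2 = 1*14 + 13 = 27, q_2 = 1*1 + 1 = 2.
  i=3: a_3=1, p_3 = 1*27 + 14 = 41, q_3 = 1*2 + 1 = 3.
  i=4: a_4=1, p_4 = 1*41 + 27 = 68, q_4 = 1*3 + 2 = 5.
  i=5: a_5=26, p_5 = 26*68 + 41 = 1809, q_5 = 26*5 + 3 = 133.
  i=6: a_6=1, p_6 = 1*1809 + 68 = 1877, q_6 = 1*133 + 5 = 138.
  i=7: a_7=1, p_7 = 1*1877 + 1809 = 3686, q_7 = 1*138 + 133 = 271.
  i=8: a_8=1, p_8 = 1*3686 + 1877 = 5563, q_8 = 1*271 + 138 = 409.
  i=9: a_9=1, p_9 = 1*5563 + 3686 = 9249, q_9 = 1*409 + 271 = 680.
Indeed p_4^2 - 185*q_4^2 = 4624 - 4625 = -1, not +1.
Check: 9249^2 - 185*680^2 = 85544001 - 85544000 = 1, so (x, y) = (9249, 680) solves the equation, and by the theorem it is the least positive solution.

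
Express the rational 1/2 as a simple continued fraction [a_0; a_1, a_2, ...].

[0; 2]

Run the Euclidean algorithm on 1 and 2; the successive quotients are the partial quotients a_0, a_1, ... (each step inverts the fractional part left over by the previous one):
  1 = 0*2 + 1, so a_0 = 0.
  2 = 2*1 + 0, so a_1 = 2.
The remainder reaches 0 after 2 divisions, so the expansion has 2 partial quotients, read off in order.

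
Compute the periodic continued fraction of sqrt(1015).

Write x_i = (sqrt(1015) + m_i)/d_i with (m_0, d_0) = (0, 1). a_0 = floor(sqrt(1015)) = 31, since 31^2 = 961 <= 1015 < 1024 = 32^2.
Iterate m_{i+1} = d_i*a_i - m_i, d_{i+1} = (1015 - m_{i+1}^2)/d_i, a_{i+1} = floor((a_0 + m_{i+1})/d_{i+1}):
  m_1 = 1*31 - 0 = 31, d_1 = (1015 - 31^2)/1 = 54/1 = 54, a_1 = floor((31 + 31)/54) = 1.
  m_2 = 54*1 - 31 = 23, d_2 = (1015 - 23^2)/54 = 486/54 = 9, a_2 = floor((31 + 23)/9) = 6.
  m_3 = 9*6 - 23 = 31, d_3 = (1015 - 31^2)/9 = 54/9 = 6, a_3 = floor((31 + 31)/6) = 10.
  m_4 = 6*10 - 31 = 29, d_4 = (1015 - 29^2)/6 = 174/6 = 29, a_4 = floor((31 + 29)/29) = 2.
  m_5 = 29*2 - 29 = 29, d_5 = (1015 - 29^2)/29 = 174/29 = 6, a_5 = floor((31 + 29)/6) = 10.
  m_6 = 6*10 - 29 = 31, d_6 = (1015 - 31^2)/6 = 54/6 = 9, a_6 = floor((31 + 31)/9) = 6.
  m_7 = 9*6 - 31 = 23, d_7 = (1015 - 23^2)/9 = 486/9 = 54, a_7 = floor((31 + 23)/54) = 1.
  m_8 = 54*1 - 23 = 31, d_8 = (1015 - 31^2)/54 = 54/54 = 1, a_8 = floor((31 + 31)/1) = 62.
  m_9 = 1*62 - 31 = 31, d_9 = (1015 - 31^2)/1 = 54/1 = 54: (m_9, d_9) = (m_1, d_1) = (31, 54), so from here the quotients repeat a_1, ..., a_8; the period length is 8.
Hence the expansion of sqrt(1015) is a_0 = 31 followed by the repeating block 1, 6, 10, 2, 10, 6, 1, 62 (period 8).

[31; (1, 6, 10, 2, 10, 6, 1, 62)]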